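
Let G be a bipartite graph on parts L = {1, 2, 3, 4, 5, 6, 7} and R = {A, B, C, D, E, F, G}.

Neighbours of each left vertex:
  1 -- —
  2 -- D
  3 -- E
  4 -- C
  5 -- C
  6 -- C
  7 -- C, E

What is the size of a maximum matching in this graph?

A valid assignment of size 3: 2-D, 3-E, 4-C.
The set {1, 3, 4, 5, 6, 7} has only 2 neighbours ({C, E}), so by Hall's theorem at most 3 of the 7 left vertices can be matched.

3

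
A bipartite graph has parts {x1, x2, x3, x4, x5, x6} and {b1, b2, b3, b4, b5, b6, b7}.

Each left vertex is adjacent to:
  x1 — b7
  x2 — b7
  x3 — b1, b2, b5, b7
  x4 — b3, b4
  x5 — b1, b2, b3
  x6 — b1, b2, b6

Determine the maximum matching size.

5

One maximum matching: x1-b7, x3-b5, x4-b4, x5-b3, x6-b6.
The set {x1, x2} has only 1 neighbour ({b7}), so by Hall's theorem at most 5 of the 6 left vertices can be matched.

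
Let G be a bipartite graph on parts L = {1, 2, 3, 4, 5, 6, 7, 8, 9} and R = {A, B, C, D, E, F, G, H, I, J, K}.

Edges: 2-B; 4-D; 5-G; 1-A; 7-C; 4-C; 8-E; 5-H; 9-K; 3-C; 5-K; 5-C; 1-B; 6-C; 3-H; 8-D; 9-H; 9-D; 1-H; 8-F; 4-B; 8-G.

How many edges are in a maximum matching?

8

One maximum matching: 1–A, 2–B, 3–H, 4–D, 5–G, 6–C, 8–E, 9–K.
The set {6, 7} has only 1 neighbour ({C}), so by Hall's theorem at most 8 of the 9 left vertices can be matched.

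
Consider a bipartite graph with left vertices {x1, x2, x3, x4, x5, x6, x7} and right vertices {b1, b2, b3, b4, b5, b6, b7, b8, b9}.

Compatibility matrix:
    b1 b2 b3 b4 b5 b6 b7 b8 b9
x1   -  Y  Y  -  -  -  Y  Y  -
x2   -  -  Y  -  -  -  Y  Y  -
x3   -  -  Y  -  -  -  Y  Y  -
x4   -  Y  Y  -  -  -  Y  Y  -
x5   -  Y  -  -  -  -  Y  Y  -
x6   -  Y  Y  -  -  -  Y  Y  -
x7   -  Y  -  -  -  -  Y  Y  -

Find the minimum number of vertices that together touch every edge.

{b2, b3, b7, b8} is a vertex cover of size 4: every edge has an endpoint in this set.
No smaller cover exists because x1–b2, x2–b7, x3–b8, x4–b3 is a matching of size 4, and a cover must include an endpoint of each of these disjoint edges (König's theorem).

4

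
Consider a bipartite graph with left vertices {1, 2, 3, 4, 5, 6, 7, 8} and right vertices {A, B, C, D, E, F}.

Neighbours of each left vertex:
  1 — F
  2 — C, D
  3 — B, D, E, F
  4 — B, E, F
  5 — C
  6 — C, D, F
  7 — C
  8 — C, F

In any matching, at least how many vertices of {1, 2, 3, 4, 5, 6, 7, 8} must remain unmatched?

One maximum matching: 1-F, 2-D, 3-E, 4-B, 5-C.
The set {1, 2, 5, 6, 7, 8} has only 3 neighbours ({C, D, F}), so by Hall's theorem at most 5 of the 8 left vertices can be matched.
That matches 5 of the 8, leaving 3 unmatched; no matching can do better.

3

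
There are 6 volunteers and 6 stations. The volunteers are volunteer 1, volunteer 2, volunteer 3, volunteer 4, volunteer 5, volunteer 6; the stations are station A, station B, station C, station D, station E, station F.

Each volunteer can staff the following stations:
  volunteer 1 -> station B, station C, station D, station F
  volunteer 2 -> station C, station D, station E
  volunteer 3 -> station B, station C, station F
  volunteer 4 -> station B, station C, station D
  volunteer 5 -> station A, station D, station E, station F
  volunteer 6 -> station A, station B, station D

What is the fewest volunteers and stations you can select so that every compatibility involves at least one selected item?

A maximum matching has 6 edges (e.g. volunteer 1–station F, volunteer 2–station E, volunteer 3–station C, volunteer 4–station B, volunteer 5–station D, volunteer 6–station A).
By König's theorem the minimum vertex cover has the same size. One such cover is {volunteer 1, volunteer 2, volunteer 3, volunteer 4, volunteer 5, volunteer 6}.

6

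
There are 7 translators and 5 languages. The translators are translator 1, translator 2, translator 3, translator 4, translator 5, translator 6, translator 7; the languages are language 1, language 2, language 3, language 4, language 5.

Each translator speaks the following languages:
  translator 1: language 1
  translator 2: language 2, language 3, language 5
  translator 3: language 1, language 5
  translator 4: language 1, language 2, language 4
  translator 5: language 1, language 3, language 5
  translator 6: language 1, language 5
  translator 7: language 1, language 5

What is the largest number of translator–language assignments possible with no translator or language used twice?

For example, pair translator 1-language 1, translator 2-language 2, translator 3-language 5, translator 4-language 4, translator 5-language 3.
The set {translator 1, translator 3, translator 6, translator 7} has only 2 neighbours ({language 1, language 5}), so by Hall's theorem at most 5 of the 7 translators can be matched.

5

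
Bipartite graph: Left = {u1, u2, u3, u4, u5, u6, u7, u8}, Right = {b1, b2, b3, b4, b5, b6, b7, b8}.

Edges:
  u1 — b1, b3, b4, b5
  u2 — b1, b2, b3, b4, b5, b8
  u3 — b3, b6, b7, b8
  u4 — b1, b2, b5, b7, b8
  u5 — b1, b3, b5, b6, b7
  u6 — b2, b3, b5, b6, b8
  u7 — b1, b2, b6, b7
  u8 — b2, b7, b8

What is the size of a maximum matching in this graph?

A valid assignment of size 8: u1→b4, u2→b1, u3→b3, u4→b7, u5→b6, u6→b5, u7→b2, u8→b8.
All 8 left vertices are matched, so no larger matching exists.

8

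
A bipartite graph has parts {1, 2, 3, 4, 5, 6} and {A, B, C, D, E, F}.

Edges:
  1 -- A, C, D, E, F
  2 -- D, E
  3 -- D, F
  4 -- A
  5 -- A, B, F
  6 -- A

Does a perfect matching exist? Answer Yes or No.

No

The set {4, 6} has only 1 neighbour ({A}), so by Hall's theorem at most 5 of the 6 left vertices can be matched.
Hence no matching covers every left vertex.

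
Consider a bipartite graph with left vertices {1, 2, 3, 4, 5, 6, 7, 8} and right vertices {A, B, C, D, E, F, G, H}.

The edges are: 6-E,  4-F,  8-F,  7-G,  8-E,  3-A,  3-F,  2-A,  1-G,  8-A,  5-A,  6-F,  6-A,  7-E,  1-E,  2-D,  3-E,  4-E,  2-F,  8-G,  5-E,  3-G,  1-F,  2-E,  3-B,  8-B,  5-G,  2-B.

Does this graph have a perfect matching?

The set {1, 3, 4, 5, 6, 7, 8} has only 5 neighbours ({A, B, E, F, G}), so by Hall's theorem at most 6 of the 8 left vertices can be matched.
Hence no matching covers every left vertex.

No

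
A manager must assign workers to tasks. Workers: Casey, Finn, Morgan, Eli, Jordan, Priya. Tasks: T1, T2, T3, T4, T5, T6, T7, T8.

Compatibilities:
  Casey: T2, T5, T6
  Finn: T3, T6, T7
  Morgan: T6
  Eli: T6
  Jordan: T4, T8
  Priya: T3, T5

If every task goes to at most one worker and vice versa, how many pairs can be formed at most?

One maximum matching: Casey–T2, Finn–T7, Morgan–T6, Jordan–T8, Priya–T5.
The set {Morgan, Eli} has only 1 neighbour ({T6}), so by Hall's theorem at most 5 of the 6 workers can be matched.

5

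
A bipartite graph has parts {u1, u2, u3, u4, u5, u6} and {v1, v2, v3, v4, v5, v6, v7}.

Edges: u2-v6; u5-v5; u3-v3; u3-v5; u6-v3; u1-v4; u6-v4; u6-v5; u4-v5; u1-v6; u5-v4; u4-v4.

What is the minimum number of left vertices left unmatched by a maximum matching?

2

For example, pair u1-v4, u2-v6, u3-v3, u4-v5.
The set {u1, u2, u3, u4, u5, u6} has only 4 neighbours ({v3, v4, v5, v6}), so by Hall's theorem at most 4 of the 6 left vertices can be matched.
That matches 4 of the 6, leaving 2 unmatched; no matching can do better.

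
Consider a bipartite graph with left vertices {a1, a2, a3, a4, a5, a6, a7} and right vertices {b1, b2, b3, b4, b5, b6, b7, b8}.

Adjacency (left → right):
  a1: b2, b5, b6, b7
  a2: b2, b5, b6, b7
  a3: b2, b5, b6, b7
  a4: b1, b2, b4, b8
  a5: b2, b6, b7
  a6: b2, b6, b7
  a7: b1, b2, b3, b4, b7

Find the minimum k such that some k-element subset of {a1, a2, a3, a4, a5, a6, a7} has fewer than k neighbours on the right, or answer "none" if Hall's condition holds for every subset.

Take S = {a1, a2, a3, a5, a6}. Its neighbourhood is {b2, b5, b6, b7}, so |N(S)| = 4 < |S| = 5.
Every subset of size less than 5 has at least as many neighbours as members, so 5 is the minimum.

5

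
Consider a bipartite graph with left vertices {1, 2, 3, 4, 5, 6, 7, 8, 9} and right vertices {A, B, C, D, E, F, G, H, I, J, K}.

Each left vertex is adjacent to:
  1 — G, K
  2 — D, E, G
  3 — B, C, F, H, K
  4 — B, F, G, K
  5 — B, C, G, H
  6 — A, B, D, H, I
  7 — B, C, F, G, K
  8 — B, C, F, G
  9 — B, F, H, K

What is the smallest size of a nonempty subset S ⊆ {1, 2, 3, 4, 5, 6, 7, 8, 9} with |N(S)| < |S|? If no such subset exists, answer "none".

Take S = {1, 3, 4, 5, 7, 8, 9}. Its neighbourhood is {B, C, F, G, H, K}, so |N(S)| = 6 < |S| = 7.
Every subset of size less than 7 has at least as many neighbours as members, so 7 is the minimum.

7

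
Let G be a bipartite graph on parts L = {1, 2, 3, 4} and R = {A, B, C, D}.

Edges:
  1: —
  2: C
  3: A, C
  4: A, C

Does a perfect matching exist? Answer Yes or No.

The set {1, 2, 3, 4} has only 2 neighbours ({A, C}), so by Hall's theorem at most 2 of the 4 left vertices can be matched.
Hence no matching covers every left vertex.

No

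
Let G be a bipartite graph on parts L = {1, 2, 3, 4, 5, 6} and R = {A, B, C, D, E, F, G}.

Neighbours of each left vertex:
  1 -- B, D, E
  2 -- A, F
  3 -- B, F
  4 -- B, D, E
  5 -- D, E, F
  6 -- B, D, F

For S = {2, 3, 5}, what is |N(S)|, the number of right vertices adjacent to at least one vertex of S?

5

The union of neighbours of {2, 3, 5} is {A, B, D, E, F}, which has 5 elements.
Since |N(S)| = 5 ≥ |S| = 3, Hall's condition holds for this subset.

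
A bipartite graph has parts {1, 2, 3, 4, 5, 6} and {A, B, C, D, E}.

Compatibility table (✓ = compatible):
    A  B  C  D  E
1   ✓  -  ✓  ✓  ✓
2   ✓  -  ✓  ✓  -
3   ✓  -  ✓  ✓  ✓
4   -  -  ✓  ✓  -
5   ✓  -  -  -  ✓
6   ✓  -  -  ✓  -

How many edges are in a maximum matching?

4

A valid assignment of size 4: 1-E, 2-A, 3-D, 4-C.
The set {1, 2, 3, 4, 5, 6} has only 4 neighbours ({A, C, D, E}), so by Hall's theorem at most 4 of the 6 left vertices can be matched.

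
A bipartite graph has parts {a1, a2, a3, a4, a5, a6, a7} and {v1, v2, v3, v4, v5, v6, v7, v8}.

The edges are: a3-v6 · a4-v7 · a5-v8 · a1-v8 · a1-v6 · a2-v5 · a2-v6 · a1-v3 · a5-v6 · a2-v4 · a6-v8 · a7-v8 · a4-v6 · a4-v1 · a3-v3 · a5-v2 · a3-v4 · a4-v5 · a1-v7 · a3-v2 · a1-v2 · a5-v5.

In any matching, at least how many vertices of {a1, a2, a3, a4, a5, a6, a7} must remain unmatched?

One maximum matching: a1–v3, a2–v4, a3–v6, a4–v7, a5–v2, a6–v8.
The set {a6, a7} has only 1 neighbour ({v8}), so by Hall's theorem at most 6 of the 7 left vertices can be matched.
That matches 6 of the 7, leaving 1 unmatched; no matching can do better.

1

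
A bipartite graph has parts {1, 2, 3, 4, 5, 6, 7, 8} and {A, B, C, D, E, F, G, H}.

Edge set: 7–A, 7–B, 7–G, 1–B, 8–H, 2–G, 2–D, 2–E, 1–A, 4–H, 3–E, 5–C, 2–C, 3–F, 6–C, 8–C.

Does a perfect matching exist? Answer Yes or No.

No

The set {4, 5, 6, 8} has only 2 neighbours ({C, H}), so by Hall's theorem at most 6 of the 8 left vertices can be matched.
Hence no matching covers every left vertex.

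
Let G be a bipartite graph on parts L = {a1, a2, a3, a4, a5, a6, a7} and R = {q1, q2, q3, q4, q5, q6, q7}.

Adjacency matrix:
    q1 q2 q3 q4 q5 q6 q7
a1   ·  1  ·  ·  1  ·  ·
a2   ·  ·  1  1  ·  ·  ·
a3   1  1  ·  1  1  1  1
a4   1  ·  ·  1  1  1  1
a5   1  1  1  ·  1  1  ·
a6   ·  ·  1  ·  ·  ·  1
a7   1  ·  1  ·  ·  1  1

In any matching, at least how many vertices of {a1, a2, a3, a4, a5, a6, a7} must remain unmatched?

A valid assignment of size 7: a1-q5, a2-q3, a3-q4, a4-q1, a5-q2, a6-q7, a7-q6.
All 7 left vertices are matched, so no larger matching exists.
That matches 7 of the 7, leaving 0 unmatched; no matching can do better.

0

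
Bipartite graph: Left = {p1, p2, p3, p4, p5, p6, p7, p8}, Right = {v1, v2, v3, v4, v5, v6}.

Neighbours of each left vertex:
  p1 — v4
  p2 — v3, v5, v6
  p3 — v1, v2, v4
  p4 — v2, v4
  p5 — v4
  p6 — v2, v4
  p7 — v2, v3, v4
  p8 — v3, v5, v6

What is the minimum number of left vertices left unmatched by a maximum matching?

One maximum matching: p1→v4, p2→v5, p3→v1, p4→v2, p7→v3, p8→v6.
The set {p1, p4, p5, p6} has only 2 neighbours ({v2, v4}), so by Hall's theorem at most 6 of the 8 left vertices can be matched.
That matches 6 of the 8, leaving 2 unmatched; no matching can do better.

2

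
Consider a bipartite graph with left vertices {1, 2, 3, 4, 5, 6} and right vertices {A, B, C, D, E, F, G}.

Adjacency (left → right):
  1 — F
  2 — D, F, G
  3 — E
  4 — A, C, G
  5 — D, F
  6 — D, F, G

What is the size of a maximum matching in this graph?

5

A valid assignment of size 5: 1→F, 2→G, 3→E, 4→C, 5→D.
The set {1, 2, 5, 6} has only 3 neighbours ({D, F, G}), so by Hall's theorem at most 5 of the 6 left vertices can be matched.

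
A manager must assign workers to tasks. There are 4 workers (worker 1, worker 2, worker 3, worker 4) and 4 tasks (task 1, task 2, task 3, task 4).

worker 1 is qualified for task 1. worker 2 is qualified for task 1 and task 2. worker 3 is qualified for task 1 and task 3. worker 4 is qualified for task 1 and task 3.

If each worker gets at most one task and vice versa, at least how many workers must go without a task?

One maximum matching: worker 1→task 1, worker 2→task 2, worker 3→task 3.
The set {worker 1, worker 3, worker 4} has only 2 neighbours ({task 1, task 3}), so by Hall's theorem at most 3 of the 4 workers can be matched.
That matches 3 of the 4, leaving 1 unmatched; no matching can do better.

1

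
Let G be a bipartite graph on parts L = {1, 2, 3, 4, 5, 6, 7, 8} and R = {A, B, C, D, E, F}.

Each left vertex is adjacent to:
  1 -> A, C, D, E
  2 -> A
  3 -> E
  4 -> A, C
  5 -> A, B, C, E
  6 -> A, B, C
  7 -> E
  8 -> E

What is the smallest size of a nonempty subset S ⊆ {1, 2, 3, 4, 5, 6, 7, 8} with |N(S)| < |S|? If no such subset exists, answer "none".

2

Take S = {3, 7}. Its neighbourhood is {E}, so |N(S)| = 1 < |S| = 2.
No single vertex violates Hall's condition since each has at least one neighbour, so 2 is the minimum.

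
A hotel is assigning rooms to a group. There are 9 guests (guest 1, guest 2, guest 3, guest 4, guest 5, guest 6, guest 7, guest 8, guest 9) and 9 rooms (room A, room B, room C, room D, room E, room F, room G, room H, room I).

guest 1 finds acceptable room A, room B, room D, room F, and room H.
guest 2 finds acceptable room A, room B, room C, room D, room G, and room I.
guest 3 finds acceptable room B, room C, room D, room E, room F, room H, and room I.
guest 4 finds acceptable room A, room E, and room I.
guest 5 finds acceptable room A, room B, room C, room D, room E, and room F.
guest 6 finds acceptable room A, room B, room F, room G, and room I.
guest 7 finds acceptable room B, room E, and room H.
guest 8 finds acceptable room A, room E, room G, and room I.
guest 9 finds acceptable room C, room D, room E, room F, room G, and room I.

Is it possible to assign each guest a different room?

Yes

For example, pair guest 1→room H, guest 2→room D, guest 3→room C, guest 4→room E, guest 5→room F, guest 6→room A, guest 7→room B, guest 8→room G, guest 9→room I.
All 9 guests are covered.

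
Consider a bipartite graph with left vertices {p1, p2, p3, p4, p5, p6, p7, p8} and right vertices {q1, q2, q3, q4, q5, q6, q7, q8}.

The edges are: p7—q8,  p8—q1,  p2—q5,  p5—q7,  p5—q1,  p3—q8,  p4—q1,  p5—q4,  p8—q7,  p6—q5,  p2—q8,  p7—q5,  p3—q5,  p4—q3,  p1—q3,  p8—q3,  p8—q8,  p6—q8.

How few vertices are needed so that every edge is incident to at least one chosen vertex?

A maximum matching has 6 edges (e.g. p1–q3, p2–q5, p3–q8, p4–q1, p5–q4, p8–q7).
By König's theorem the minimum vertex cover has the same size. One such cover is {p1, p4, p5, p8, q5, q8}.

6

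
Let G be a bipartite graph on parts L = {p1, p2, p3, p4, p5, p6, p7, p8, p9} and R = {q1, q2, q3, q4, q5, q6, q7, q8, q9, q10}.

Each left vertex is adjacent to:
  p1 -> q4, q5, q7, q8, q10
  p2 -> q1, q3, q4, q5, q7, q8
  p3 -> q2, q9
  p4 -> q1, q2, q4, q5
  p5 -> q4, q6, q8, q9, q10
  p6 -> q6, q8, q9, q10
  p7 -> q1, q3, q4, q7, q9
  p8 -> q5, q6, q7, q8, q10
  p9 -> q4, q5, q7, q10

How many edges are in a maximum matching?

9

A valid assignment of size 9: p1–q4, p2–q1, p3–q2, p4–q5, p5–q6, p6–q10, p7–q9, p8–q8, p9–q7.
This saturates every left vertex, so 9 is the maximum.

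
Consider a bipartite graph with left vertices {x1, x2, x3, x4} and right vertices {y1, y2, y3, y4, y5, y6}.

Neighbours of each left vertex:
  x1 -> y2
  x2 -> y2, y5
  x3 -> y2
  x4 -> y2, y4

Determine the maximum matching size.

3

One maximum matching: x1→y2, x2→y5, x4→y4.
The set {x1, x3} has only 1 neighbour ({y2}), so by Hall's theorem at most 3 of the 4 left vertices can be matched.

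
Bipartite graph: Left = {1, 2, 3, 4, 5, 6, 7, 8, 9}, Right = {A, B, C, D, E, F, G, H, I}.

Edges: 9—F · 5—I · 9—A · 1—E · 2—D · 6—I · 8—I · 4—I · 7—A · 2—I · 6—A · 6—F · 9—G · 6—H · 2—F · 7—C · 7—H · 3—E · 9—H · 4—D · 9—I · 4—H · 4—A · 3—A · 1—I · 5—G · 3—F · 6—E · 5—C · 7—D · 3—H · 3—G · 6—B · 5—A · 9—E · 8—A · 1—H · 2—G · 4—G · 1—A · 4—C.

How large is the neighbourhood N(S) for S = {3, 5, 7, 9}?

8

The union of neighbours of {3, 5, 7, 9} is {A, C, D, E, F, G, H, I}, which has 8 elements.
Since |N(S)| = 8 ≥ |S| = 4, Hall's condition holds for this subset.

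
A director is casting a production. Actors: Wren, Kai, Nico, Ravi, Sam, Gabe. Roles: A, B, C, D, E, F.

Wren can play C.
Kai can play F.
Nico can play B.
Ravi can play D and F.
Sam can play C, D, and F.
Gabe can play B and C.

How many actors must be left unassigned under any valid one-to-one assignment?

2

A valid assignment of size 4: Wren→C, Kai→F, Nico→B, Ravi→D.
The set {Wren, Kai, Nico, Ravi, Sam, Gabe} has only 4 neighbours ({B, C, D, F}), so by Hall's theorem at most 4 of the 6 actors can be matched.
That matches 4 of the 6, leaving 2 unmatched; no matching can do better.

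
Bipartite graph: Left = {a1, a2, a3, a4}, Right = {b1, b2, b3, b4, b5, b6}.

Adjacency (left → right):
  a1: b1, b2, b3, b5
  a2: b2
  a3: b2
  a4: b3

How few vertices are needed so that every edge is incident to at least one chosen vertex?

3

{a1, a4, b2} is a vertex cover of size 3: every edge has an endpoint in this set.
No smaller cover exists because a1–b5, a2–b2, a4–b3 is a matching of size 3, and a cover must include an endpoint of each of these disjoint edges (König's theorem).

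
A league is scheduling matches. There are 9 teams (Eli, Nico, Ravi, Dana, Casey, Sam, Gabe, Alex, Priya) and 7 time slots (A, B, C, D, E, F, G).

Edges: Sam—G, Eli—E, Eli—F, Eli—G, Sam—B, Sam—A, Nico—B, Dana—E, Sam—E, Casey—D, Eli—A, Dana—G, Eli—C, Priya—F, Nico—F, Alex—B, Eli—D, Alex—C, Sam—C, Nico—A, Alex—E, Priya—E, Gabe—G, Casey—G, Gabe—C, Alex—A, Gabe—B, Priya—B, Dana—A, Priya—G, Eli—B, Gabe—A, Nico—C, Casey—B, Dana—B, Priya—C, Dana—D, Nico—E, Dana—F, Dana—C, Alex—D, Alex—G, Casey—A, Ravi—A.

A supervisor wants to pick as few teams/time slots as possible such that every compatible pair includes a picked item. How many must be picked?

7

A maximum matching has 7 edges (e.g. Eli–G, Nico–E, Ravi–A, Dana–F, Casey–D, Sam–C, Gabe–B).
By König's theorem the minimum vertex cover has the same size. One such cover is {A, B, C, D, E, F, G}.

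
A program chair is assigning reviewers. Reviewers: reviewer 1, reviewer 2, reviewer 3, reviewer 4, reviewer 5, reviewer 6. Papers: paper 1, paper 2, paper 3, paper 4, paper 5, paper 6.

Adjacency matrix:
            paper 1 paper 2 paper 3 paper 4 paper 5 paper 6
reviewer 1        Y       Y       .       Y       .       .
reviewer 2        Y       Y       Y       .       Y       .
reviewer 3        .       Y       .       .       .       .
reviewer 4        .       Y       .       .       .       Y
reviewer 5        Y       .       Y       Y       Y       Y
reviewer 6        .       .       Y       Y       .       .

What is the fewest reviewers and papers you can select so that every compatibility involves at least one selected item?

The 6 edges reviewer 1–paper 1, reviewer 2–paper 3, reviewer 3–paper 2, reviewer 4–paper 6, reviewer 5–paper 5, reviewer 6–paper 4 form a matching, so any vertex cover needs at least 6 vertices (one per matched edge).
Conversely {reviewer 1, reviewer 2, reviewer 3, reviewer 4, reviewer 5, reviewer 6} meets every edge and has exactly 6 vertices, so 6 is optimal.

6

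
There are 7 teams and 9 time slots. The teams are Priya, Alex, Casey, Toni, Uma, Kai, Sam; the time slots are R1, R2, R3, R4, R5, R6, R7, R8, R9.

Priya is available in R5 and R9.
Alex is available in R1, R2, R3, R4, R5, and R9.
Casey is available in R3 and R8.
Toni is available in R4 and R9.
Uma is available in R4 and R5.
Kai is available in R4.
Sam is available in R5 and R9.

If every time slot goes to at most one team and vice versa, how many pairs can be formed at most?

One maximum matching: Priya-R5, Alex-R3, Casey-R8, Toni-R9, Uma-R4.
The set {Priya, Toni, Uma, Kai, Sam} has only 3 neighbours ({R4, R5, R9}), so by Hall's theorem at most 5 of the 7 teams can be matched.

5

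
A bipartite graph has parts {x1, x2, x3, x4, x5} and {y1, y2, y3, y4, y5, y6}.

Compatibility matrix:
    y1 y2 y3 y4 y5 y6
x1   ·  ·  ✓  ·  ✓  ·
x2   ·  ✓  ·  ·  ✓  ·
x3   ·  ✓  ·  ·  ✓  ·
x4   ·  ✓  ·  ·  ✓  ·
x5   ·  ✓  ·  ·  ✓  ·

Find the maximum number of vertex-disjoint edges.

A valid assignment of size 3: x1–y3, x2–y5, x3–y2.
The set {x2, x3, x4, x5} has only 2 neighbours ({y2, y5}), so by Hall's theorem at most 3 of the 5 left vertices can be matched.

3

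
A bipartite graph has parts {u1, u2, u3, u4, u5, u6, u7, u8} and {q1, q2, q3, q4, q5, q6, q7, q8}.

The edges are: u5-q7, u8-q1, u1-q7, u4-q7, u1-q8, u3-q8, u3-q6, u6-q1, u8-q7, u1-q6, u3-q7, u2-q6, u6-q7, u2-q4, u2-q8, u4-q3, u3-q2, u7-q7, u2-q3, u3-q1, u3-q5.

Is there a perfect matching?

The set {u5, u6, u7, u8} has only 2 neighbours ({q1, q7}), so by Hall's theorem at most 6 of the 8 left vertices can be matched.
Hence no matching covers every left vertex.

No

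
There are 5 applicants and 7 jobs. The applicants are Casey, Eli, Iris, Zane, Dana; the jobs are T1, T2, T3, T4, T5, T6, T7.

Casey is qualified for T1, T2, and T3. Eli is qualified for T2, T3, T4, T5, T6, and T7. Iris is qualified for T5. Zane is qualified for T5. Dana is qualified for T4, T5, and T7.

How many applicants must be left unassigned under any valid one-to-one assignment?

1

For example, pair Casey-T2, Eli-T4, Iris-T5, Dana-T7.
The set {Iris, Zane} has only 1 neighbour ({T5}), so by Hall's theorem at most 4 of the 5 applicants can be matched.
That matches 4 of the 5, leaving 1 unmatched; no matching can do better.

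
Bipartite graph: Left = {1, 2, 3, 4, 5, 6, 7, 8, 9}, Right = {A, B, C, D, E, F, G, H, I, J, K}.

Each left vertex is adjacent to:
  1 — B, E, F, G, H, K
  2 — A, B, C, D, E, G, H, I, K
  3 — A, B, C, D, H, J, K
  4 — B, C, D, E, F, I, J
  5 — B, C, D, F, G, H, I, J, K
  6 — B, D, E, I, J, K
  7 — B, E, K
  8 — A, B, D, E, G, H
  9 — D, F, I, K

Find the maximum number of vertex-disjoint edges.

For example, pair 1-K, 2-A, 3-J, 4-E, 5-H, 6-D, 7-B, 8-G, 9-F.
This saturates every left vertex, so 9 is the maximum.

9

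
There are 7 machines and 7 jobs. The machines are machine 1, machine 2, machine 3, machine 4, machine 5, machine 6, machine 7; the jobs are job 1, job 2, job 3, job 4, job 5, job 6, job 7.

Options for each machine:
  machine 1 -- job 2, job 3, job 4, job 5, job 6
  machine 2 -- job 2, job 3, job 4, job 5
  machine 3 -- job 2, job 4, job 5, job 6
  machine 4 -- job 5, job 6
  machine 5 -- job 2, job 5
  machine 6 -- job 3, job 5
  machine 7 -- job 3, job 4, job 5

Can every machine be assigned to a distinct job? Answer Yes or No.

The set {machine 1, machine 2, machine 3, machine 4, machine 5, machine 6, machine 7} has only 5 neighbours ({job 2, job 3, job 4, job 5, job 6}), so by Hall's theorem at most 5 of the 7 machines can be matched.
Hence no matching covers every machine.

No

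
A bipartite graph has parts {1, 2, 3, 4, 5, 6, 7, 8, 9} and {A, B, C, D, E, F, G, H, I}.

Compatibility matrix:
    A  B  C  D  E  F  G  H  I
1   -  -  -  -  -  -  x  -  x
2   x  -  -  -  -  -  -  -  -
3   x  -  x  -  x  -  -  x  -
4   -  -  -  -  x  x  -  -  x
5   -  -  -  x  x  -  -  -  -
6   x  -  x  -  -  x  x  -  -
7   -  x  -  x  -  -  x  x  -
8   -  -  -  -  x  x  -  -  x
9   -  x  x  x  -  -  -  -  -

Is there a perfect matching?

Yes

A valid assignment of size 9: 1-I, 2-A, 3-H, 4-F, 5-D, 6-C, 7-G, 8-E, 9-B.
All 9 left vertices are covered.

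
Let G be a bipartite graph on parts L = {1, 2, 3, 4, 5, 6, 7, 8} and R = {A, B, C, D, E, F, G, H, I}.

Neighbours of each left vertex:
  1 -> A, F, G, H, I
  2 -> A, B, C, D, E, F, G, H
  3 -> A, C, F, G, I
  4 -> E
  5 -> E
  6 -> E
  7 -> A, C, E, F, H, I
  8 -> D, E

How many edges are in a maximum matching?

6

One maximum matching: 1→H, 2→G, 3→F, 4→E, 7→A, 8→D.
The set {4, 5, 6} has only 1 neighbour ({E}), so by Hall's theorem at most 6 of the 8 left vertices can be matched.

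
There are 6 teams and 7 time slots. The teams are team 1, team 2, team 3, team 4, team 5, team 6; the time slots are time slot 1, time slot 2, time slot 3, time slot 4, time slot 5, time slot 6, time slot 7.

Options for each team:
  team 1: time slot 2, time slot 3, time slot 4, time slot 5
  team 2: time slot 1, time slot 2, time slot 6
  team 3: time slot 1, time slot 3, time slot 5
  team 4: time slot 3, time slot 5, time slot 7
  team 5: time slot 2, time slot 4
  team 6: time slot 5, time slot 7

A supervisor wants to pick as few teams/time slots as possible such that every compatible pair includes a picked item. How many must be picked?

A maximum matching has 6 edges (e.g. team 1–time slot 2, team 2–time slot 6, team 3–time slot 5, team 4–time slot 3, team 5–time slot 4, team 6–time slot 7).
By König's theorem the minimum vertex cover has the same size. One such cover is {team 1, team 2, team 3, team 4, team 5, team 6}.

6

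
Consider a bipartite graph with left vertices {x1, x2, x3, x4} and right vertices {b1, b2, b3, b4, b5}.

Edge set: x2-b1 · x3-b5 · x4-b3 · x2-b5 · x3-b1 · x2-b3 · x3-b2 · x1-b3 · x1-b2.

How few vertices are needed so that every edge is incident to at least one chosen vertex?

{x1, x2, x3, x4} is a vertex cover of size 4: every edge has an endpoint in this set.
No smaller cover exists because x1–b2, x2–b5, x3–b1, x4–b3 is a matching of size 4, and a cover must include an endpoint of each of these disjoint edges (König's theorem).

4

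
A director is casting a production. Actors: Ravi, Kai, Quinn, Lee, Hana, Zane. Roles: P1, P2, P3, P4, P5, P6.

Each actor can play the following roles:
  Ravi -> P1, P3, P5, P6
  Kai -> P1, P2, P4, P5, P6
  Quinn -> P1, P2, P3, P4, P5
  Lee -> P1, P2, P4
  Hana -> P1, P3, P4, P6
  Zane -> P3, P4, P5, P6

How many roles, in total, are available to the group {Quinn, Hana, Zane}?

6

The union of neighbours of {Quinn, Hana, Zane} is {P1, P2, P3, P4, P5, P6}, which has 6 elements.
Since |N(S)| = 6 ≥ |S| = 3, Hall's condition holds for this subset.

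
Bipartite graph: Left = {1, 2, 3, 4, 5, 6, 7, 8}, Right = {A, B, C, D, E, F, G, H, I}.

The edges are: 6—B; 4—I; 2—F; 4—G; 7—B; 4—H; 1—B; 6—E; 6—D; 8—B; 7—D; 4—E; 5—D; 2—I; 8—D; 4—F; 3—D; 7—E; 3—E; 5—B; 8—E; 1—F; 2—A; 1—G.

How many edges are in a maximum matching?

6

A valid assignment of size 6: 1-F, 2-I, 3-E, 4-G, 5-D, 6-B.
The set {3, 5, 6, 7, 8} has only 3 neighbours ({B, D, E}), so by Hall's theorem at most 6 of the 8 left vertices can be matched.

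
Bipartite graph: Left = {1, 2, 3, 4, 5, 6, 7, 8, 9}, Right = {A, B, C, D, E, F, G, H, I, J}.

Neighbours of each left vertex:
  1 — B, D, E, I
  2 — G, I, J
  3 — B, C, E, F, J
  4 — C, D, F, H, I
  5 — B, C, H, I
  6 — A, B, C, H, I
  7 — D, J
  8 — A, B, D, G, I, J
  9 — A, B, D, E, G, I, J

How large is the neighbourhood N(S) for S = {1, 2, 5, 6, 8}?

The union of neighbours of {1, 2, 5, 6, 8} is {A, B, C, D, E, G, H, I, J}, which has 9 elements.
Since |N(S)| = 9 ≥ |S| = 5, Hall's condition holds for this subset.

9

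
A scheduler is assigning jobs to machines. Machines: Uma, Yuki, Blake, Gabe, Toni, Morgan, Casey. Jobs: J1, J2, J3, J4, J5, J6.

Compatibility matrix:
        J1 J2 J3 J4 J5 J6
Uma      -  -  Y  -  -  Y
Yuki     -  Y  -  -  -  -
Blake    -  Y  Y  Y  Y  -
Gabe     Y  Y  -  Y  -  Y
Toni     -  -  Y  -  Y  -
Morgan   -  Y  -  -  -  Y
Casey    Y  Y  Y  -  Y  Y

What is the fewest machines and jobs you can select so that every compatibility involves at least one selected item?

{J1, J2, J3, J4, J5, J6} is a vertex cover of size 6: every edge has an endpoint in this set.
No smaller cover exists because Uma–J3, Yuki–J2, Blake–J4, Gabe–J1, Toni–J5, Morgan–J6 is a matching of size 6, and a cover must include an endpoint of each of these disjoint edges (König's theorem).

6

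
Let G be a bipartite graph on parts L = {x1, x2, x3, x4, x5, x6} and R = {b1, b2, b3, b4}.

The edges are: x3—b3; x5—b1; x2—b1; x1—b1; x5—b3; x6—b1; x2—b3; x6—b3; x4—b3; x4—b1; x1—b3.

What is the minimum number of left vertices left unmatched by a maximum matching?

For example, pair x1–b1, x2–b3.
The set {x1, x2, x3, x4, x5, x6} has only 2 neighbours ({b1, b3}), so by Hall's theorem at most 2 of the 6 left vertices can be matched.
That matches 2 of the 6, leaving 4 unmatched; no matching can do better.

4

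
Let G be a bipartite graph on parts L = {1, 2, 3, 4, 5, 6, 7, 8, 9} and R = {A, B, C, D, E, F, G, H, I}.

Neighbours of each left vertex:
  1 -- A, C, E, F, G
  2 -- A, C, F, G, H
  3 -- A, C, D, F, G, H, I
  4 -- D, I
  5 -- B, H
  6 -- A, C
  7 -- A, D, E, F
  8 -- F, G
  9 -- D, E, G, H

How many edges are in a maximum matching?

9

One maximum matching: 1–G, 2–H, 3–A, 4–I, 5–B, 6–C, 7–D, 8–F, 9–E.
This saturates every left vertex, so 9 is the maximum.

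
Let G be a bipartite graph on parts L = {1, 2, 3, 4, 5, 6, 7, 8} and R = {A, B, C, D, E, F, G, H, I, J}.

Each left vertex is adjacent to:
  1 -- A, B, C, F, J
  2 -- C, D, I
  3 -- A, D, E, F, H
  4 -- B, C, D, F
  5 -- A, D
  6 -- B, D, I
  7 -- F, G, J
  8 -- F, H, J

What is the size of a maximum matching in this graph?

8

A valid assignment of size 8: 1→A, 2→C, 3→E, 4→F, 5→D, 6→B, 7→J, 8→H.
This saturates every left vertex, so 8 is the maximum.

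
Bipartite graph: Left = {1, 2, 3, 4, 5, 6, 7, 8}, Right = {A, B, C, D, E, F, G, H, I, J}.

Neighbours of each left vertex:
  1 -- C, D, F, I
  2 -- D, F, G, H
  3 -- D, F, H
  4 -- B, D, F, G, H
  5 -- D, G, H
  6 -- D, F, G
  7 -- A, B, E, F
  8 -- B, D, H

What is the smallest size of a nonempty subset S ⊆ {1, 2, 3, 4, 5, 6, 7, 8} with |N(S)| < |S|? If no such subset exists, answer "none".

6

Take S = {2, 3, 4, 5, 6, 8}. Its neighbourhood is {B, D, F, G, H}, so |N(S)| = 5 < |S| = 6.
Every subset of size less than 6 has at least as many neighbours as members, so 6 is the minimum.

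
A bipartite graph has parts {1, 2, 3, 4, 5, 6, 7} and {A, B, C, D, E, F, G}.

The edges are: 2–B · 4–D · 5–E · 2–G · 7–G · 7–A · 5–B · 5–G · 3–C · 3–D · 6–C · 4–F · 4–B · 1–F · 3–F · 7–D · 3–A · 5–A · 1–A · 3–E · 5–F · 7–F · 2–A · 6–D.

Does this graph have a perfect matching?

One maximum matching: 1–A, 2–G, 3–D, 4–B, 5–E, 6–C, 7–F.
Every left vertex is matched, so this is a perfect matching.

Yes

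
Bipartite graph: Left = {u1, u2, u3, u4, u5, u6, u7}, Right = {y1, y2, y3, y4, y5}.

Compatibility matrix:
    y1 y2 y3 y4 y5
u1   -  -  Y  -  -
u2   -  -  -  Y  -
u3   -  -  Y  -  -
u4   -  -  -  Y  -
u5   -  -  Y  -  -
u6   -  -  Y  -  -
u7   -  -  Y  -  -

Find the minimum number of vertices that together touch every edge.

2

{y3, y4} is a vertex cover of size 2: every edge has an endpoint in this set.
No smaller cover exists because u1–y3, u2–y4 is a matching of size 2, and a cover must include an endpoint of each of these disjoint edges (König's theorem).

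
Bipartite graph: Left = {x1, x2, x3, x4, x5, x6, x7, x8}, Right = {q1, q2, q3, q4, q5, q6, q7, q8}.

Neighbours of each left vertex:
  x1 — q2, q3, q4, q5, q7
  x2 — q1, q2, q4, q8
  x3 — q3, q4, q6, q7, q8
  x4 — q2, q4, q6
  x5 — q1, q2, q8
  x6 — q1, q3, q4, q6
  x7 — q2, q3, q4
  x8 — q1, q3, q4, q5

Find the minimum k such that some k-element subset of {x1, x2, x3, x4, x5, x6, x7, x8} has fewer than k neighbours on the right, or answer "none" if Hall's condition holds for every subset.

A matching saturating every left vertex exists, for instance x1→q5, x2→q8, x3→q7, x4→q2, x5→q1, x6→q6, x7→q3, x8→q4.
By Hall's marriage theorem, this means |N(S)| ≥ |S| for every subset S, so no violating subset exists.

none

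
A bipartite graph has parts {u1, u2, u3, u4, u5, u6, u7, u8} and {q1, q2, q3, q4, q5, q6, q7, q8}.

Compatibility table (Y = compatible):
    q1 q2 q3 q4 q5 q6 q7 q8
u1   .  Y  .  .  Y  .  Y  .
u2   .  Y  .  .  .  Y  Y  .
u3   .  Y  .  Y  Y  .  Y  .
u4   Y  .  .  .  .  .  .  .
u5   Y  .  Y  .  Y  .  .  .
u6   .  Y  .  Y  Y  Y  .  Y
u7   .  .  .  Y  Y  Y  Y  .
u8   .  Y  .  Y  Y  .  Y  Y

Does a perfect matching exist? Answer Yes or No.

For example, pair u1–q7, u2–q2, u3–q5, u4–q1, u5–q3, u6–q8, u7–q6, u8–q4.
All 8 left vertices are covered.

Yes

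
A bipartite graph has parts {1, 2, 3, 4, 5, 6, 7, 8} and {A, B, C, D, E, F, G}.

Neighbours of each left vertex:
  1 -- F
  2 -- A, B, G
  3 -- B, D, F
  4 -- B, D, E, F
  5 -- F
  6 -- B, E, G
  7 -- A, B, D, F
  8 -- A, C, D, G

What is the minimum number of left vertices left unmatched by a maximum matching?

1

A valid assignment of size 7: 1–F, 2–A, 3–D, 4–E, 6–G, 7–B, 8–C.
The set {1, 5} has only 1 neighbour ({F}), so by Hall's theorem at most 7 of the 8 left vertices can be matched.
That matches 7 of the 8, leaving 1 unmatched; no matching can do better.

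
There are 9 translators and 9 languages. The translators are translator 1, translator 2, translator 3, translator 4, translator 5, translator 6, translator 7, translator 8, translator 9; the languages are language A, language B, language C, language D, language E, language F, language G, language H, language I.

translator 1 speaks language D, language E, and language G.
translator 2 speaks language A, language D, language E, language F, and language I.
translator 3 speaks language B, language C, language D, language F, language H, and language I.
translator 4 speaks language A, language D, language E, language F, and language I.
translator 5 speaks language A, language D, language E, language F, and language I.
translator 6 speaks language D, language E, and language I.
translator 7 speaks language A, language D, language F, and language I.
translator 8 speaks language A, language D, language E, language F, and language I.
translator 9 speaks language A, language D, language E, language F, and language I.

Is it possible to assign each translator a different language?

The set {translator 2, translator 4, translator 5, translator 6, translator 7, translator 8, translator 9} has only 5 neighbours ({language A, language D, language E, language F, language I}), so by Hall's theorem at most 7 of the 9 translators can be matched.
Hence no matching covers every translator.

No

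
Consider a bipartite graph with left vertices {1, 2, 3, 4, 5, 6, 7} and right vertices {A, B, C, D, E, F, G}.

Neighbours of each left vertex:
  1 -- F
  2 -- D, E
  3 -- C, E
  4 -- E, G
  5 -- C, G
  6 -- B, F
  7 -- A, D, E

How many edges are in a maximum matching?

7

A valid assignment of size 7: 1–F, 2–D, 3–E, 4–G, 5–C, 6–B, 7–A.
All 7 left vertices are matched, so no larger matching exists.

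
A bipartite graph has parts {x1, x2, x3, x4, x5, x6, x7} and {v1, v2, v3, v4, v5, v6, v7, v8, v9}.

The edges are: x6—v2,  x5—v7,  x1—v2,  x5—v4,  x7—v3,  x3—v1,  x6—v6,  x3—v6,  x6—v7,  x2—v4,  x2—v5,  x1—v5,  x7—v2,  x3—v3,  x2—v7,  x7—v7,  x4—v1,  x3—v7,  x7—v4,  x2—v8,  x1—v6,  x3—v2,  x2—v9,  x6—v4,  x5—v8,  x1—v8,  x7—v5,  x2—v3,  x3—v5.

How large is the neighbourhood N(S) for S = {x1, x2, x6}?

The union of neighbours of {x1, x2, x6} is {v2, v3, v4, v5, v6, v7, v8, v9}, which has 8 elements.
Since |N(S)| = 8 ≥ |S| = 3, Hall's condition holds for this subset.

8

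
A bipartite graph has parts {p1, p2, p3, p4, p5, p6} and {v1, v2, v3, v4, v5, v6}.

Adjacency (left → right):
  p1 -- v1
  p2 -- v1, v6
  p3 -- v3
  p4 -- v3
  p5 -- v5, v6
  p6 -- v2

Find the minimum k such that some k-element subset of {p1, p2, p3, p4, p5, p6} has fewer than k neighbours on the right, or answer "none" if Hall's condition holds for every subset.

2

Take S = {p3, p4}. Its neighbourhood is {v3}, so |N(S)| = 1 < |S| = 2.
No single vertex violates Hall's condition since each has at least one neighbour, so 2 is the minimum.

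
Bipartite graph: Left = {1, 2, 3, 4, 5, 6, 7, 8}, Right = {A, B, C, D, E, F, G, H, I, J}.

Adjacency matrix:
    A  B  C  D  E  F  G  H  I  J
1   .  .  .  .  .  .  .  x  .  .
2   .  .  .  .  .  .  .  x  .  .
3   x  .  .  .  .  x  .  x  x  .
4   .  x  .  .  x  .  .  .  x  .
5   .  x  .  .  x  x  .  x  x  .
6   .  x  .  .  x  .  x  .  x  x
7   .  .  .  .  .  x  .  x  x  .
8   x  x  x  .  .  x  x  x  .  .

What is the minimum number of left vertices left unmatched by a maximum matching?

1

A valid assignment of size 7: 1–H, 3–I, 4–B, 5–E, 6–J, 7–F, 8–G.
The set {1, 2} has only 1 neighbour ({H}), so by Hall's theorem at most 7 of the 8 left vertices can be matched.
That matches 7 of the 8, leaving 1 unmatched; no matching can do better.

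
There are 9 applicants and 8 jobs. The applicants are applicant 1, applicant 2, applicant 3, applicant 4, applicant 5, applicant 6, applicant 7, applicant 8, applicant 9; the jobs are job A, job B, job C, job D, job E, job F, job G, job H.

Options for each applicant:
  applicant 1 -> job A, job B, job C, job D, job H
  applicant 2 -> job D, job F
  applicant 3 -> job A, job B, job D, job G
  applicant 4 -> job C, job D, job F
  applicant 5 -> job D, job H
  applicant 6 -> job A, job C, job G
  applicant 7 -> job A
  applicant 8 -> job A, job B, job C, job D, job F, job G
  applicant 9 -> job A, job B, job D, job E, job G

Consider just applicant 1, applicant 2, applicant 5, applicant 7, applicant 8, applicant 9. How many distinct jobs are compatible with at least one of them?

8

The union of neighbours of {applicant 1, applicant 2, applicant 5, applicant 7, applicant 8, applicant 9} is {job A, job B, job C, job D, job E, job F, job G, job H}, which has 8 elements.
Since |N(S)| = 8 ≥ |S| = 6, Hall's condition holds for this subset.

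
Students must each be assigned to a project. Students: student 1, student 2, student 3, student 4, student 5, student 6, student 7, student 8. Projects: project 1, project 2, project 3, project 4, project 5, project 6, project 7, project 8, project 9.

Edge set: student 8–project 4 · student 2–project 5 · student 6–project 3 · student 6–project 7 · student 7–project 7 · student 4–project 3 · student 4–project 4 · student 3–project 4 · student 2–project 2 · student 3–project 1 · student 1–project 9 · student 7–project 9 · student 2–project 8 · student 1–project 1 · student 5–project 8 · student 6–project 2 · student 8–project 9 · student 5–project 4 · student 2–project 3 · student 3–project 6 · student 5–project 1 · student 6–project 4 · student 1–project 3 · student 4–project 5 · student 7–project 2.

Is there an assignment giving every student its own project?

For example, pair student 1-project 1, student 2-project 8, student 3-project 6, student 4-project 5, student 5-project 4, student 6-project 3, student 7-project 7, student 8-project 9.
All 8 students are covered.

Yes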